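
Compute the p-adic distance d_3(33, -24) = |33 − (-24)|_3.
d_3(33, -24) = 1/3

Step 1 — x − y = 33 − (-24) = 57. Step 2 — v_3(57) = 1 (factor: 57 = (3^1 · 19); the sign does not affect v_p). Step 3 — |x − y|_3 = 3^{-1} = 1/3.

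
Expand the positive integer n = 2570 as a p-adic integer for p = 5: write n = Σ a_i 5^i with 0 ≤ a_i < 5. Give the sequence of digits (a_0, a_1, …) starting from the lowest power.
(a_0, a_1, …) = (0, 4, 2, 0, 4)

Repeated division by 5 gives the digits low-to-high: 2570 = 4·5^1 + 2·5^2 + 4·5^4. Digit sequence: (0, 4, 2, 0, 4).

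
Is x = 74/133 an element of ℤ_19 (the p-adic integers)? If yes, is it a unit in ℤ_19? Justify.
x ∉ ℤ_19 (v_19(x) = -1 < 0)

ℤ_19 = {x ∈ ℚ_19 : v_19(x) ≥ 0} and ℤ_19^× = {x ∈ ℤ_19 : v_19(x) = 0}. Here v_19(74/133) = v_19(num) − v_19(den) = -1; compare against these criteria.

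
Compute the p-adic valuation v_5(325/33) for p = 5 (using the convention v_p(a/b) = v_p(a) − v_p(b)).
v_5(325/33) = 2

Factor powers of 5 from the numerator and denominator of the reduced fraction: 325 = 5^2 · 13 and 33 = 5^0 · 33. Apply v_p(a/b) = v_p(a) − v_p(b): v_5(325/33) = 2 − 0 = 2.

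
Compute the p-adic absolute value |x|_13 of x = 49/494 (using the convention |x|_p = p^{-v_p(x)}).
|49/494|_13 = 13

Step 1 — compute v_13(x) by factoring powers of 13 out of the numerator and denominator: v_13(49/494) = -1. Step 2 — apply |x|_p = p^{-v_p(x)} = 13^{1} = 13.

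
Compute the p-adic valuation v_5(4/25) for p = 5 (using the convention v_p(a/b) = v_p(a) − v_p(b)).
v_5(4/25) = -2

Factor powers of 5 from the numerator and denominator of the reduced fraction: 4 = 5^0 · 4 and 25 = 5^2 · 1. Apply v_p(a/b) = v_p(a) − v_p(b): v_5(4/25) = 0 − 2 = -2.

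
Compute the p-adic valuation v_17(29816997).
v_17(29816997) = 5

v_17(n) is the largest exponent k such that 17^k divides n. Factor out: 29816997 = 17^5 · 21. (Sign doesn't affect v_p.) So v_17(29816997) = 5.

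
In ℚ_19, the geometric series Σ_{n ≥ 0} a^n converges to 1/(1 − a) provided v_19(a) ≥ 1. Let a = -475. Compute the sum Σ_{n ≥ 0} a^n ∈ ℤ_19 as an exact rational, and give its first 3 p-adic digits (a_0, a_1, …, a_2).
Σ a^n = 1/(1 − a) = 1/476;  first 3 digits = (1, 13, 15)

v_19(a) = 1 ≥ 1, so the series converges in ℤ_19 to 1/(1 − a) = 1/(1 − (-475)) = 1/476. Expand this rational in ℤ_19: compute digits iteratively via d_i = x_i mod 19, x_{i+1} = (x_i − d_i)/19. The first 3 digits are (1, 13, 15).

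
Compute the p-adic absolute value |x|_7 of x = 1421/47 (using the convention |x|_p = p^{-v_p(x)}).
|1421/47|_7 = 1/49

Step 1 — compute v_7(x) by factoring powers of 7 out of the numerator and denominator: v_7(1421/47) = 2. Step 2 — apply |x|_p = p^{-v_p(x)} = 7^{-2} = 1/49.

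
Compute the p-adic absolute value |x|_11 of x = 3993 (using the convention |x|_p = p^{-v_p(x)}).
|3993|_11 = 1/1331

Step 1 — compute v_11(x) by factoring powers of 11 out of the numerator and denominator: v_11(3993) = 3. Step 2 — apply |x|_p = p^{-v_p(x)} = 11^{-3} = 1/1331.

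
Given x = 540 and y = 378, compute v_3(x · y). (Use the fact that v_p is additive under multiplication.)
v_3(204120) = 6

v_p(x) = 3 (factor: 540 = 3^3 · 20); v_p(y) = 3 (factor: 378 = 3^3 · 14). Additivity: v_p(xy) = v_p(x) + v_p(y) = 3 + 3 = 6. (Direct check: xy = 204120 = 3^6 · (280).)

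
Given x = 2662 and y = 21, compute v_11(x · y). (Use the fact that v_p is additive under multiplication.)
v_11(55902) = 3

v_p(x) = 3 (factor: 2662 = 11^3 · 2); v_p(y) = 0 (factor: 21 = 11^0 · 21). Additivity: v_p(xy) = v_p(x) + v_p(y) = 3 + 0 = 3. (Direct check: xy = 55902 = 11^3 · (42).)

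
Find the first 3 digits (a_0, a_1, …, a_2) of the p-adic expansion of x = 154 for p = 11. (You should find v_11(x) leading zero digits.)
(a_0, …, a_2) = (0, 3, 1)

v_11(154) = 1, so a_0 = ... = a_0 = 0. Factor out: x = 11^1 · u with u = 14 a unit in ℤ_11. Expand u iteratively via a_{v+i} = u_i mod 11, u_{i+1} = (u_i − a_{v+i})/11:
  u_0 = 14;  a_1 = 3;  u_1 = (u_0 − 3)/11 = 1
  u_1 = 1;  a_2 = 1;  u_2 = (u_1 − 1)/11 = 0
Digits: (0, 3, 1).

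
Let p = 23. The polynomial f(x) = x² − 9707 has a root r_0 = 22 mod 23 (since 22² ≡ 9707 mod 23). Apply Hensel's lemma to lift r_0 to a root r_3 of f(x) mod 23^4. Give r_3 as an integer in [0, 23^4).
r_3 = 48046 (mod 279841)

Hensel's recurrence: r_{i+1} = r_i − f(r_i)·(f′(r_i))^{-1} mod 23^{i+2}, with f′(x) = 2x. Iterate:
  r_0 = 22 (mod 23)
  r_1 = 436 (mod 529)
  r_2 = 11545 (mod 12167)
  r_3 = 48046 (mod 279841)
Final: r_3 = 48046, and one checks f(r_3) ≡ 0 mod 23^4.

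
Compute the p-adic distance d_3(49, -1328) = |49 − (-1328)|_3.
d_3(49, -1328) = 1/81

Step 1 — x − y = 49 − (-1328) = 1377. Step 2 — v_3(1377) = 4 (factor: 1377 = (3^4 · 17); the sign does not affect v_p). Step 3 — |x − y|_3 = 3^{-4} = 1/81.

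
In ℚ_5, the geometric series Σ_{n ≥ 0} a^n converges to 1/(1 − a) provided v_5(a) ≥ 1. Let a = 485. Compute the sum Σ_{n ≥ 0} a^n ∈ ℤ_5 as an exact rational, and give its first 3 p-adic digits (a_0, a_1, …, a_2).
Σ a^n = 1/(1 − a) = -1/484;  first 3 digits = (1, 2, 3)

v_5(a) = 1 ≥ 1, so the series converges in ℤ_5 to 1/(1 − a) = 1/(1 − 485) = -1/484. Expand this rational in ℤ_5: compute digits iteratively via d_i = x_i mod 5, x_{i+1} = (x_i − d_i)/5. The first 3 digits are (1, 2, 3).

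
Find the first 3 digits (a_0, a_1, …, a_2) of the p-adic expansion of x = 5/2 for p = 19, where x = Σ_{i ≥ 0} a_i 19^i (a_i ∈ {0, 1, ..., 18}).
(a_0, …, a_2) = (12, 9, 9)

v_19(5/2) = 0 (numerator and denominator both coprime to 19), so x ∈ ℤ_19^×. Compute digits iteratively via a_i = x_i mod 19, x_{i+1} = (x_i − a_i)/19, with x_0 = x:
  x_0 = 5/2;  a_0 = 12;  x_1 = (x_0 − 12)/19 = -1/2
  x_1 = -1/2;  a_1 = 9;  x_2 = (x_1 − 9)/19 = -1/2
  x_2 = -1/2;  a_2 = 9;  x_3 = (x_2 − 9)/19 = -1/2
Digits: (12, 9, 9).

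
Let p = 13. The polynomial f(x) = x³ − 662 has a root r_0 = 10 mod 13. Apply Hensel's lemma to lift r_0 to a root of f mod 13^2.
r_1 = 10 (mod 169)

Hensel: r_{i+1} = r_i − f(r_i)/f′(r_i) mod 13^{i+2}, where f′(x) = 3x². Iterate:
  r_0 = 10 (mod 13)
  r_1 = 10 (mod 169)
Final: r = 10 with f(r) ≡ 0 mod 13^2.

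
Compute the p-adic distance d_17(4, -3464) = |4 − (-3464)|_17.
d_17(4, -3464) = 1/289

Step 1 — x − y = 4 − (-3464) = 3468. Step 2 — v_17(3468) = 2 (factor: 3468 = (17^2 · 12); the sign does not affect v_p). Step 3 — |x − y|_17 = 17^{-2} = 1/289.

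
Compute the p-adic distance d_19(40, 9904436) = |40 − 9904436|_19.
d_19(40, 9904436) = 1/2476099

Step 1 — x − y = 40 − 9904436 = -9904396. Step 2 — v_19(-9904396) = 5 (factor: -9904396 = −(19^5 · 4); the sign does not affect v_p). Step 3 — |x − y|_19 = 19^{-5} = 1/2476099.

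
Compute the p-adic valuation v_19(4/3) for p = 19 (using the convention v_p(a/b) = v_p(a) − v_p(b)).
v_19(4/3) = 0

Factor powers of 19 from the numerator and denominator of the reduced fraction: 4 = 19^0 · 4 and 3 = 19^0 · 3. Apply v_p(a/b) = v_p(a) − v_p(b): v_19(4/3) = 0 − 0 = 0.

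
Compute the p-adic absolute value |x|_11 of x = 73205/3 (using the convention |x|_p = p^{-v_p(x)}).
|73205/3|_11 = 1/14641

Step 1 — compute v_11(x) by factoring powers of 11 out of the numerator and denominator: v_11(73205/3) = 4. Step 2 — apply |x|_p = p^{-v_p(x)} = 11^{-4} = 1/14641.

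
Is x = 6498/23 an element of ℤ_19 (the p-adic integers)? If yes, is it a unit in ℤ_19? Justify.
x ∈ ℤ_19 but not a unit; v_19(x) = 2 > 0

ℤ_19 = {x ∈ ℚ_19 : v_19(x) ≥ 0} and ℤ_19^× = {x ∈ ℤ_19 : v_19(x) = 0}. Here v_19(6498/23) = v_19(num) − v_19(den) = 2; compare against these criteria.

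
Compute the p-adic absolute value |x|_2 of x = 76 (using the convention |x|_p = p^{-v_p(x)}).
|76|_2 = 1/4

Step 1 — compute v_2(x) by factoring powers of 2 out of the numerator and denominator: v_2(76) = 2. Step 2 — apply |x|_p = p^{-v_p(x)} = 2^{-2} = 1/4.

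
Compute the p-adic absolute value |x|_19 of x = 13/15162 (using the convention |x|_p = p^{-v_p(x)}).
|13/15162|_19 = 361

Step 1 — compute v_19(x) by factoring powers of 19 out of the numerator and denominator: v_19(13/15162) = -2. Step 2 — apply |x|_p = p^{-v_p(x)} = 19^{2} = 361.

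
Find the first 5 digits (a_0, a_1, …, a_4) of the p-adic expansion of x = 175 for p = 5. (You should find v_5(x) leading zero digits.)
(a_0, …, a_4) = (0, 0, 2, 1, 0)

v_5(175) = 2, so a_0 = ... = a_1 = 0. Factor out: x = 5^2 · u with u = 7 a unit in ℤ_5. Expand u iteratively via a_{v+i} = u_i mod 5, u_{i+1} = (u_i − a_{v+i})/5:
  u_0 = 7;  a_2 = 2;  u_1 = (u_0 − 2)/5 = 1
  u_1 = 1;  a_3 = 1;  u_2 = (u_1 − 1)/5 = 0
  u_2 = 0;  a_4 = 0;  u_3 = (u_2 − 0)/5 = 0
Digits: (0, 0, 2, 1, 0).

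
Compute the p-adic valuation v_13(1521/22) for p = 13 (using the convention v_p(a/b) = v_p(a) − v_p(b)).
v_13(1521/22) = 2

Factor powers of 13 from the numerator and denominator of the reduced fraction: 1521 = 13^2 · 9 and 22 = 13^0 · 22. Apply v_p(a/b) = v_p(a) − v_p(b): v_13(1521/22) = 2 − 0 = 2.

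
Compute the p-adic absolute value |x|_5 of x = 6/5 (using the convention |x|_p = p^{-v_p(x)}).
|6/5|_5 = 5

Step 1 — compute v_5(x) by factoring powers of 5 out of the numerator and denominator: v_5(6/5) = -1. Step 2 — apply |x|_p = p^{-v_p(x)} = 5^{1} = 5.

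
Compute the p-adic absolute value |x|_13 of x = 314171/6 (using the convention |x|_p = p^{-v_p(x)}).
|314171/6|_13 = 1/28561

Step 1 — compute v_13(x) by factoring powers of 13 out of the numerator and denominator: v_13(314171/6) = 4. Step 2 — apply |x|_p = p^{-v_p(x)} = 13^{-4} = 1/28561.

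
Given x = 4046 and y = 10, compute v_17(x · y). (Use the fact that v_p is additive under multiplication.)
v_17(40460) = 2

v_p(x) = 2 (factor: 4046 = 17^2 · 14); v_p(y) = 0 (factor: 10 = 17^0 · 10). Additivity: v_p(xy) = v_p(x) + v_p(y) = 2 + 0 = 2. (Direct check: xy = 40460 = 17^2 · (140).)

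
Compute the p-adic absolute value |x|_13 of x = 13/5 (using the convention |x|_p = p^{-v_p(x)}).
|13/5|_13 = 1/13

Step 1 — compute v_13(x) by factoring powers of 13 out of the numerator and denominator: v_13(13/5) = 1. Step 2 — apply |x|_p = p^{-v_p(x)} = 13^{-1} = 1/13.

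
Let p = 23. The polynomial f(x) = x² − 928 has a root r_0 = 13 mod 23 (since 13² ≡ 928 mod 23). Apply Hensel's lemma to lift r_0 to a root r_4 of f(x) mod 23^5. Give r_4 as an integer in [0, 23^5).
r_4 = 5853651 (mod 6436343)

Hensel's recurrence: r_{i+1} = r_i − f(r_i)·(f′(r_i))^{-1} mod 23^{i+2}, with f′(x) = 2x. Iterate:
  r_0 = 13 (mod 23)
  r_1 = 266 (mod 529)
  r_2 = 1324 (mod 12167)
  r_3 = 256831 (mod 279841)
  r_4 = 5853651 (mod 6436343)
Final: r_4 = 5853651, and one checks f(r_4) ≡ 0 mod 23^5.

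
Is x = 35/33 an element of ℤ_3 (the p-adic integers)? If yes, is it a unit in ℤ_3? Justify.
x ∉ ℤ_3 (v_3(x) = -1 < 0)

ℤ_3 = {x ∈ ℚ_3 : v_3(x) ≥ 0} and ℤ_3^× = {x ∈ ℤ_3 : v_3(x) = 0}. Here v_3(35/33) = v_3(num) − v_3(den) = -1; compare against these criteria.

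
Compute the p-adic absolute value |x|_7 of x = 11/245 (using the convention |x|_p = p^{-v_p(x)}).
|11/245|_7 = 49

Step 1 — compute v_7(x) by factoring powers of 7 out of the numerator and denominator: v_7(11/245) = -2. Step 2 — apply |x|_p = p^{-v_p(x)} = 7^{2} = 49.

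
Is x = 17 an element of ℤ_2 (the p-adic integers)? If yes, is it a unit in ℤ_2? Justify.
x ∈ ℤ_2^× (unit); v_2(x) = 0

ℤ_2 = {x ∈ ℚ_2 : v_2(x) ≥ 0} and ℤ_2^× = {x ∈ ℤ_2 : v_2(x) = 0}. Here v_2(17) = v_2(num) − v_2(den) = 0; compare against these criteria.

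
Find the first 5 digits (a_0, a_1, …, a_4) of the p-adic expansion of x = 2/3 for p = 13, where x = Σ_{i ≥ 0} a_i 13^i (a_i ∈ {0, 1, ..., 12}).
(a_0, …, a_4) = (5, 4, 4, 4, 4)

v_13(2/3) = 0 (numerator and denominator both coprime to 13), so x ∈ ℤ_13^×. Compute digits iteratively via a_i = x_i mod 13, x_{i+1} = (x_i − a_i)/13, with x_0 = x:
  x_0 = 2/3;  a_0 = 5;  x_1 = (x_0 − 5)/13 = -1/3
  x_1 = -1/3;  a_1 = 4;  x_2 = (x_1 − 4)/13 = -1/3
  x_2 = -1/3;  a_2 = 4;  x_3 = (x_2 − 4)/13 = -1/3
  x_3 = -1/3;  a_3 = 4;  x_4 = (x_3 − 4)/13 = -1/3
  x_4 = -1/3;  a_4 = 4;  x_5 = (x_4 − 4)/13 = -1/3
Digits: (5, 4, 4, 4, 4).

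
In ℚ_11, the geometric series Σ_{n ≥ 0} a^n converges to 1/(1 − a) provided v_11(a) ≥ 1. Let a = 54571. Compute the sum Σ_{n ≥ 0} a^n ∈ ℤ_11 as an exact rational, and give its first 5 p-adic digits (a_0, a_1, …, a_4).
Σ a^n = 1/(1 − a) = -1/54570;  first 5 digits = (1, 0, 0, 8, 3)

v_11(a) = 3 ≥ 1, so the series converges in ℤ_11 to 1/(1 − a) = 1/(1 − 54571) = -1/54570. Expand this rational in ℤ_11: compute digits iteratively via d_i = x_i mod 11, x_{i+1} = (x_i − d_i)/11. The first 5 digits are (1, 0, 0, 8, 3).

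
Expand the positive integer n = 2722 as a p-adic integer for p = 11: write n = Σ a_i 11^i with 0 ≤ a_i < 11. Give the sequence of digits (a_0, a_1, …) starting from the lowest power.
(a_0, a_1, …) = (5, 5, 0, 2)

Repeated division by 11 gives the digits low-to-high: 2722 = 5 + 5·11^1 + 2·11^3. Digit sequence: (5, 5, 0, 2).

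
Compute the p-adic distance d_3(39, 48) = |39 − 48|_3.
d_3(39, 48) = 1/9

Step 1 — x − y = 39 − 48 = -9. Step 2 — v_3(-9) = 2 (factor: -9 = −(3^2 · 1); the sign does not affect v_p). Step 3 — |x − y|_3 = 3^{-2} = 1/9.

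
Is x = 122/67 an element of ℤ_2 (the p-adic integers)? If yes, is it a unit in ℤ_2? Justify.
x ∈ ℤ_2 but not a unit; v_2(x) = 1 > 0

ℤ_2 = {x ∈ ℚ_2 : v_2(x) ≥ 0} and ℤ_2^× = {x ∈ ℤ_2 : v_2(x) = 0}. Here v_2(122/67) = v_2(num) − v_2(den) = 1; compare against these criteria.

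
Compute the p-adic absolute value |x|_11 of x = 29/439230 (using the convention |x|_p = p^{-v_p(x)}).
|29/439230|_11 = 14641

Step 1 — compute v_11(x) by factoring powers of 11 out of the numerator and denominator: v_11(29/439230) = -4. Step 2 — apply |x|_p = p^{-v_p(x)} = 11^{4} = 14641.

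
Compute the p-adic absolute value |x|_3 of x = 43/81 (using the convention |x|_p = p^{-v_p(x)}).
|43/81|_3 = 81

Step 1 — compute v_3(x) by factoring powers of 3 out of the numerator and denominator: v_3(43/81) = -4. Step 2 — apply |x|_p = p^{-v_p(x)} = 3^{4} = 81.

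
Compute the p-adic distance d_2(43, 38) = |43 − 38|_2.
d_2(43, 38) = 1

Step 1 — x − y = 43 − 38 = 5. Step 2 — v_2(5) = 0 (factor: 5 = (2^0 · 5); the sign does not affect v_p). Step 3 — |x − y|_2 = 2^{0} = 1.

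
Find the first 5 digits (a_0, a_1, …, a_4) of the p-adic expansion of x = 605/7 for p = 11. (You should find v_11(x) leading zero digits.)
(a_0, …, a_4) = (0, 0, 7, 1, 3)

v_11(605/7) = 2, so a_0 = ... = a_1 = 0. Factor out: x = 11^2 · u with u = 5/7 a unit in ℤ_11. Expand u iteratively via a_{v+i} = u_i mod 11, u_{i+1} = (u_i − a_{v+i})/11:
  u_0 = 5/7;  a_2 = 7;  u_1 = (u_0 − 7)/11 = -4/7
  u_1 = -4/7;  a_3 = 1;  u_2 = (u_1 − 1)/11 = -1/7
  u_2 = -1/7;  a_4 = 3;  u_3 = (u_2 − 3)/11 = -2/7
Digits: (0, 0, 7, 1, 3).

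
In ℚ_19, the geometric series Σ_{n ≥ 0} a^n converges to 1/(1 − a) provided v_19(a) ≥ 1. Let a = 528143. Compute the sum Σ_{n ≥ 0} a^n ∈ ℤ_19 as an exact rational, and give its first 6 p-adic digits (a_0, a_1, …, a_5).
Σ a^n = 1/(1 − a) = -1/528142;  first 6 digits = (1, 0, 0, 1, 4, 0)

v_19(a) = 3 ≥ 1, so the series converges in ℤ_19 to 1/(1 − a) = 1/(1 − 528143) = -1/528142. Expand this rational in ℤ_19: compute digits iteratively via d_i = x_i mod 19, x_{i+1} = (x_i − d_i)/19. The first 6 digits are (1, 0, 0, 1, 4, 0).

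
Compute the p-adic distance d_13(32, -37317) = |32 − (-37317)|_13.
d_13(32, -37317) = 1/2197

Step 1 — x − y = 32 − (-37317) = 37349. Step 2 — v_13(37349) = 3 (factor: 37349 = (13^3 · 17); the sign does not affect v_p). Step 3 — |x − y|_13 = 13^{-3} = 1/2197.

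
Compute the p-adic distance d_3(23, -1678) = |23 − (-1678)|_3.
d_3(23, -1678) = 1/243

Step 1 — x − y = 23 − (-1678) = 1701. Step 2 — v_3(1701) = 5 (factor: 1701 = (3^5 · 7); the sign does not affect v_p). Step 3 — |x − y|_3 = 3^{-5} = 1/243.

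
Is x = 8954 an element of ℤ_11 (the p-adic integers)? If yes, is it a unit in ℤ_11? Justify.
x ∈ ℤ_11 but not a unit; v_11(x) = 2 > 0

ℤ_11 = {x ∈ ℚ_11 : v_11(x) ≥ 0} and ℤ_11^× = {x ∈ ℤ_11 : v_11(x) = 0}. Here v_11(8954) = v_11(num) − v_11(den) = 2; compare against these criteria.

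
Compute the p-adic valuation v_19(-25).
v_19(-25) = 0

v_19(n) is the largest exponent k such that 19^k divides n. Factor out: -25 = -19^0 · 25. (Sign doesn't affect v_p.) So v_19(-25) = 0.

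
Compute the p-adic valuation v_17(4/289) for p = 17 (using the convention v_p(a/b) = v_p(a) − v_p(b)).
v_17(4/289) = -2

Factor powers of 17 from the numerator and denominator of the reduced fraction: 4 = 17^0 · 4 and 289 = 17^2 · 1. Apply v_p(a/b) = v_p(a) − v_p(b): v_17(4/289) = 0 − 2 = -2.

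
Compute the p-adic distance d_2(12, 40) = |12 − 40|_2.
d_2(12, 40) = 1/4

Step 1 — x − y = 12 − 40 = -28. Step 2 — v_2(-28) = 2 (factor: -28 = −(2^2 · 7); the sign does not affect v_p). Step 3 — |x − y|_2 = 2^{-2} = 1/4.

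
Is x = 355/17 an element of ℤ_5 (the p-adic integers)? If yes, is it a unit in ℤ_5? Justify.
x ∈ ℤ_5 but not a unit; v_5(x) = 1 > 0

ℤ_5 = {x ∈ ℚ_5 : v_5(x) ≥ 0} and ℤ_5^× = {x ∈ ℤ_5 : v_5(x) = 0}. Here v_5(355/17) = v_5(num) − v_5(den) = 1; compare against these criteria.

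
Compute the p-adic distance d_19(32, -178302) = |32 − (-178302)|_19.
d_19(32, -178302) = 1/6859

Step 1 — x − y = 32 − (-178302) = 178334. Step 2 — v_19(178334) = 3 (factor: 178334 = (19^3 · 26); the sign does not affect v_p). Step 3 — |x − y|_19 = 19^{-3} = 1/6859.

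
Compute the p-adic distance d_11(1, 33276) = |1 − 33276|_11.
d_11(1, 33276) = 1/1331

Step 1 — x − y = 1 − 33276 = -33275. Step 2 — v_11(-33275) = 3 (factor: -33275 = −(11^3 · 25); the sign does not affect v_p). Step 3 — |x − y|_11 = 11^{-3} = 1/1331.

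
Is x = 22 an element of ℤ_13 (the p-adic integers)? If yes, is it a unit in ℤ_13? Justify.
x ∈ ℤ_13^× (unit); v_13(x) = 0

ℤ_13 = {x ∈ ℚ_13 : v_13(x) ≥ 0} and ℤ_13^× = {x ∈ ℤ_13 : v_13(x) = 0}. Here v_13(22) = v_13(num) − v_13(den) = 0; compare against these criteria.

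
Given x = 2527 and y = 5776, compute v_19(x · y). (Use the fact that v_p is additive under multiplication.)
v_19(14595952) = 4

v_p(x) = 2 (factor: 2527 = 19^2 · 7); v_p(y) = 2 (factor: 5776 = 19^2 · 16). Additivity: v_p(xy) = v_p(x) + v_p(y) = 2 + 2 = 4. (Direct check: xy = 14595952 = 19^4 · (112).)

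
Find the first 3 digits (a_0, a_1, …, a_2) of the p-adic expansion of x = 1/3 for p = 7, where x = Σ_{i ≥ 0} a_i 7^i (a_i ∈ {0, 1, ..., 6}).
(a_0, …, a_2) = (5, 4, 4)

v_7(1/3) = 0 (numerator and denominator both coprime to 7), so x ∈ ℤ_7^×. Compute digits iteratively via a_i = x_i mod 7, x_{i+1} = (x_i − a_i)/7, with x_0 = x:
  x_0 = 1/3;  a_0 = 5;  x_1 = (x_0 − 5)/7 = -2/3
  x_1 = -2/3;  a_1 = 4;  x_2 = (x_1 − 4)/7 = -2/3
  x_2 = -2/3;  a_2 = 4;  x_3 = (x_2 − 4)/7 = -2/3
Digits: (5, 4, 4).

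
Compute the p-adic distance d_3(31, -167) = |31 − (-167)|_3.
d_3(31, -167) = 1/9

Step 1 — x − y = 31 − (-167) = 198. Step 2 — v_3(198) = 2 (factor: 198 = (3^2 · 22); the sign does not affect v_p). Step 3 — |x − y|_3 = 3^{-2} = 1/9.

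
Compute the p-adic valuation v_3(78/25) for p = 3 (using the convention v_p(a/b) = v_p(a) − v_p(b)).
v_3(78/25) = 1

Factor powers of 3 from the numerator and denominator of the reduced fraction: 78 = 3^1 · 26 and 25 = 3^0 · 25. Apply v_p(a/b) = v_p(a) − v_p(b): v_3(78/25) = 1 − 0 = 1.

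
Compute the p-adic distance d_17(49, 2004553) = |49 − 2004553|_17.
d_17(49, 2004553) = 1/83521

Step 1 — x − y = 49 − 2004553 = -2004504. Step 2 — v_17(-2004504) = 4 (factor: -2004504 = −(17^4 · 24); the sign does not affect v_p). Step 3 — |x − y|_17 = 17^{-4} = 1/83521.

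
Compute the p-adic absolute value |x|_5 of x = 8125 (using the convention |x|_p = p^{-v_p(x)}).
|8125|_5 = 1/625

Step 1 — compute v_5(x) by factoring powers of 5 out of the numerator and denominator: v_5(8125) = 4. Step 2 — apply |x|_p = p^{-v_p(x)} = 5^{-4} = 1/625.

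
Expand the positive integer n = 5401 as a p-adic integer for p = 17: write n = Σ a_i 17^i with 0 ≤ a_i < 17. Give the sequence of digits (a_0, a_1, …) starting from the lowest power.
(a_0, a_1, …) = (12, 11, 1, 1)

Repeated division by 17 gives the digits low-to-high: 5401 = 12 + 11·17^1 + 1·17^2 + 1·17^3. Digit sequence: (12, 11, 1, 1).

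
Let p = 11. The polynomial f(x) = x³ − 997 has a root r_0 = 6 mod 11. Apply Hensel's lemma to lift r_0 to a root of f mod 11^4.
r_3 = 9235 (mod 14641)

Hensel: r_{i+1} = r_i − f(r_i)/f′(r_i) mod 11^{i+2}, where f′(x) = 3x². Iterate:
  r_0 = 6 (mod 11)
  r_1 = 39 (mod 121)
  r_2 = 1249 (mod 1331)
  r_3 = 9235 (mod 14641)
Final: r = 9235 with f(r) ≡ 0 mod 11^4.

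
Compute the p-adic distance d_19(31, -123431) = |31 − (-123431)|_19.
d_19(31, -123431) = 1/6859

Step 1 — x − y = 31 − (-123431) = 123462. Step 2 — v_19(123462) = 3 (factor: 123462 = (19^3 · 18); the sign does not affect v_p). Step 3 — |x − y|_19 = 19^{-3} = 1/6859.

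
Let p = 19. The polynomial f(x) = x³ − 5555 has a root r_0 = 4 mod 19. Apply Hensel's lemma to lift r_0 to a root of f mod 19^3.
r_2 = 4488 (mod 6859)

Hensel: r_{i+1} = r_i − f(r_i)/f′(r_i) mod 19^{i+2}, where f′(x) = 3x². Iterate:
  r_0 = 4 (mod 19)
  r_1 = 156 (mod 361)
  r_2 = 4488 (mod 6859)
Final: r = 4488 with f(r) ≡ 0 mod 19^3.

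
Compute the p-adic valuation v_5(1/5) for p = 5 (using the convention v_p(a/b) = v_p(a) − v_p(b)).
v_5(1/5) = -1

Factor powers of 5 from the numerator and denominator of the reduced fraction: 1 = 5^0 · 1 and 5 = 5^1 · 1. Apply v_p(a/b) = v_p(a) − v_p(b): v_5(1/5) = 0 − 1 = -1.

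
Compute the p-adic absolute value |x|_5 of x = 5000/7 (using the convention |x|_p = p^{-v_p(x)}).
|5000/7|_5 = 1/625

Step 1 — compute v_5(x) by factoring powers of 5 out of the numerator and denominator: v_5(5000/7) = 4. Step 2 — apply |x|_p = p^{-v_p(x)} = 5^{-4} = 1/625.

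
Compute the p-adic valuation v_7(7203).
v_7(7203) = 4

v_7(n) is the largest exponent k such that 7^k divides n. Factor out: 7203 = 7^4 · 3. (Sign doesn't affect v_p.) So v_7(7203) = 4.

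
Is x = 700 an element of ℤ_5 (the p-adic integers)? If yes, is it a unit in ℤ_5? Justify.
x ∈ ℤ_5 but not a unit; v_5(x) = 2 > 0

ℤ_5 = {x ∈ ℚ_5 : v_5(x) ≥ 0} and ℤ_5^× = {x ∈ ℤ_5 : v_5(x) = 0}. Here v_5(700) = v_5(num) − v_5(den) = 2; compare against these criteria.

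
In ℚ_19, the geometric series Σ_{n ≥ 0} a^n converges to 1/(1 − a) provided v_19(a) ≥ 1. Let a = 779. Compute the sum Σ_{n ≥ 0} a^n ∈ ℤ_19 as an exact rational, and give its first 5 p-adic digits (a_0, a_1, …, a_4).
Σ a^n = 1/(1 − a) = -1/778;  first 5 digits = (1, 3, 11, 1, 8)

v_19(a) = 1 ≥ 1, so the series converges in ℤ_19 to 1/(1 − a) = 1/(1 − 779) = -1/778. Expand this rational in ℤ_19: compute digits iteratively via d_i = x_i mod 19, x_{i+1} = (x_i − d_i)/19. The first 5 digits are (1, 3, 11, 1, 8).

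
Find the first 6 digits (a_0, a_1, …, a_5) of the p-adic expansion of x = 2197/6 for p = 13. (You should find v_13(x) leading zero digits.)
(a_0, …, a_5) = (0, 0, 0, 11, 10, 10)

v_13(2197/6) = 3, so a_0 = ... = a_2 = 0. Factor out: x = 13^3 · u with u = 1/6 a unit in ℤ_13. Expand u iteratively via a_{v+i} = u_i mod 13, u_{i+1} = (u_i − a_{v+i})/13:
  u_0 = 1/6;  a_3 = 11;  u_1 = (u_0 − 11)/13 = -5/6
  u_1 = -5/6;  a_4 = 10;  u_2 = (u_1 − 10)/13 = -5/6
  u_2 = -5/6;  a_5 = 10;  u_3 = (u_2 − 10)/13 = -5/6
Digits: (0, 0, 0, 11, 10, 10).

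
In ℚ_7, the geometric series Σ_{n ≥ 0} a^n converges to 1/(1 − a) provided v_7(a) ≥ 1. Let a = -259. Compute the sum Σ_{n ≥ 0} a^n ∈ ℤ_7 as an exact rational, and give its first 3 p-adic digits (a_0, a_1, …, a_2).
Σ a^n = 1/(1 − a) = 1/260;  first 3 digits = (1, 5, 5)

v_7(a) = 1 ≥ 1, so the series converges in ℤ_7 to 1/(1 − a) = 1/(1 − (-259)) = 1/260. Expand this rational in ℤ_7: compute digits iteratively via d_i = x_i mod 7, x_{i+1} = (x_i − d_i)/7. The first 3 digits are (1, 5, 5).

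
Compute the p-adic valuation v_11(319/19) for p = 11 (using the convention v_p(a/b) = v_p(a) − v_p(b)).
v_11(319/19) = 1

Factor powers of 11 from the numerator and denominator of the reduced fraction: 319 = 11^1 · 29 and 19 = 11^0 · 19. Apply v_p(a/b) = v_p(a) − v_p(b): v_11(319/19) = 1 − 0 = 1.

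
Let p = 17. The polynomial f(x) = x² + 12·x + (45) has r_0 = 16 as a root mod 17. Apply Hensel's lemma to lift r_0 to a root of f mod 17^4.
r_3 = 1036 (mod 83521)

Hensel: r_{i+1} = r_i − f(r_i)·(f′(r_i))^{-1} mod 17^{i+2}, f′(x) = 2x + 12. Iterate:
  r_0 = 16 (mod 17)
  r_1 = 169 (mod 289)
  r_2 = 1036 (mod 4913)
  r_3 = 1036 (mod 83521)
Final: r = 1036 satisfies f(r) ≡ 0 mod 17^4.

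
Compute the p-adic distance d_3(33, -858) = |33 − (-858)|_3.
d_3(33, -858) = 1/81

Step 1 — x − y = 33 − (-858) = 891. Step 2 — v_3(891) = 4 (factor: 891 = (3^4 · 11); the sign does not affect v_p). Step 3 — |x − y|_3 = 3^{-4} = 1/81.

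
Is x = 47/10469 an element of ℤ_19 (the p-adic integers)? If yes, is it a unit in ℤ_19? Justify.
x ∉ ℤ_19 (v_19(x) = -2 < 0)

ℤ_19 = {x ∈ ℚ_19 : v_19(x) ≥ 0} and ℤ_19^× = {x ∈ ℤ_19 : v_19(x) = 0}. Here v_19(47/10469) = v_19(num) − v_19(den) = -2; compare against these criteria.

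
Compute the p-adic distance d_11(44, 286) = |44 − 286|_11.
d_11(44, 286) = 1/121

Step 1 — x − y = 44 − 286 = -242. Step 2 — v_11(-242) = 2 (factor: -242 = −(11^2 · 2); the sign does not affect v_p). Step 3 — |x − y|_11 = 11^{-2} = 1/121.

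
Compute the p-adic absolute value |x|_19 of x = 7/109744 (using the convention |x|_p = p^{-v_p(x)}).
|7/109744|_19 = 6859

Step 1 — compute v_19(x) by factoring powers of 19 out of the numerator and denominator: v_19(7/109744) = -3. Step 2 — apply |x|_p = p^{-v_p(x)} = 19^{3} = 6859.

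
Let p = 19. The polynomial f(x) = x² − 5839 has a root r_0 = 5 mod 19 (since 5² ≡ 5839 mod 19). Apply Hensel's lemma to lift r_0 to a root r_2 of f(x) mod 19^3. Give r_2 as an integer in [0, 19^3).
r_2 = 5496 (mod 6859)

Hensel's recurrence: r_{i+1} = r_i − f(r_i)·(f′(r_i))^{-1} mod 19^{i+2}, with f′(x) = 2x. Iterate:
  r_0 = 5 (mod 19)
  r_1 = 81 (mod 361)
  r_2 = 5496 (mod 6859)
Final: r_2 = 5496, and one checks f(r_2) ≡ 0 mod 19^3.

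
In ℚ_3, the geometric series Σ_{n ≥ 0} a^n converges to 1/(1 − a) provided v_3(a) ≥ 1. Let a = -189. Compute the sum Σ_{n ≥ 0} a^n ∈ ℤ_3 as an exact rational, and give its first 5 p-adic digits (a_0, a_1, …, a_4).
Σ a^n = 1/(1 − a) = 1/190;  first 5 digits = (1, 0, 0, 2, 0)

v_3(a) = 3 ≥ 1, so the series converges in ℤ_3 to 1/(1 − a) = 1/(1 − (-189)) = 1/190. Expand this rational in ℤ_3: compute digits iteratively via d_i = x_i mod 3, x_{i+1} = (x_i − d_i)/3. The first 5 digits are (1, 0, 0, 2, 0).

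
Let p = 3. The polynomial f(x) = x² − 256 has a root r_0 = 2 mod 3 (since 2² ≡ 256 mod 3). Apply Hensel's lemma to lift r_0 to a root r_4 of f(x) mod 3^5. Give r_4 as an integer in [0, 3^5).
r_4 = 227 (mod 243)

Hensel's recurrence: r_{i+1} = r_i − f(r_i)·(f′(r_i))^{-1} mod 3^{i+2}, with f′(x) = 2x. Iterate:
  r_0 = 2 (mod 3)
  r_1 = 2 (mod 9)
  r_2 = 11 (mod 27)
  r_3 = 65 (mod 81)
  r_4 = 227 (mod 243)
Final: r_4 = 227, and one checks f(r_4) ≡ 0 mod 3^5.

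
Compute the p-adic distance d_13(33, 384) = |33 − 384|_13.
d_13(33, 384) = 1/13

Step 1 — x − y = 33 − 384 = -351. Step 2 — v_13(-351) = 1 (factor: -351 = −(13^1 · 27); the sign does not affect v_p). Step 3 — |x − y|_13 = 13^{-1} = 1/13.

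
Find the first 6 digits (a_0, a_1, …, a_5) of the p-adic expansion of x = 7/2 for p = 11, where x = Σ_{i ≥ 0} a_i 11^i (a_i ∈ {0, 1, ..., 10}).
(a_0, …, a_5) = (9, 5, 5, 5, 5, 5)

v_11(7/2) = 0 (numerator and denominator both coprime to 11), so x ∈ ℤ_11^×. Compute digits iteratively via a_i = x_i mod 11, x_{i+1} = (x_i − a_i)/11, with x_0 = x:
  x_0 = 7/2;  a_0 = 9;  x_1 = (x_0 − 9)/11 = -1/2
  x_1 = -1/2;  a_1 = 5;  x_2 = (x_1 − 5)/11 = -1/2
  x_2 = -1/2;  a_2 = 5;  x_3 = (x_2 − 5)/11 = -1/2
  x_3 = -1/2;  a_3 = 5;  x_4 = (x_3 − 5)/11 = -1/2
  x_4 = -1/2;  a_4 = 5;  x_5 = (x_4 − 5)/11 = -1/2
  x_5 = -1/2;  a_5 = 5;  x_6 = (x_5 − 5)/11 = -1/2
Digits: (9, 5, 5, 5, 5, 5).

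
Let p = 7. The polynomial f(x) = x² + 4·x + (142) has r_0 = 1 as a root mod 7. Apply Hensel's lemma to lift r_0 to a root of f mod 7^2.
r_1 = 1 (mod 49)

Hensel: r_{i+1} = r_i − f(r_i)·(f′(r_i))^{-1} mod 7^{i+2}, f′(x) = 2x + 4. Iterate:
  r_0 = 1 (mod 7)
  r_1 = 1 (mod 49)
Final: r = 1 satisfies f(r) ≡ 0 mod 7^2.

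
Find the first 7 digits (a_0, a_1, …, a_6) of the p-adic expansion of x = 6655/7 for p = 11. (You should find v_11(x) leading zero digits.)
(a_0, …, a_6) = (0, 0, 0, 7, 1, 3, 6)

v_11(6655/7) = 3, so a_0 = ... = a_2 = 0. Factor out: x = 11^3 · u with u = 5/7 a unit in ℤ_11. Expand u iteratively via a_{v+i} = u_i mod 11, u_{i+1} = (u_i − a_{v+i})/11:
  u_0 = 5/7;  a_3 = 7;  u_1 = (u_0 − 7)/11 = -4/7
  u_1 = -4/7;  a_4 = 1;  u_2 = (u_1 − 1)/11 = -1/7
  u_2 = -1/7;  a_5 = 3;  u_3 = (u_2 − 3)/11 = -2/7
  u_3 = -2/7;  a_6 = 6;  u_4 = (u_3 − 6)/11 = -4/7
Digits: (0, 0, 0, 7, 1, 3, 6).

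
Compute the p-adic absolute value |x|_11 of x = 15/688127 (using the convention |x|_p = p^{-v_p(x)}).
|15/688127|_11 = 14641

Step 1 — compute v_11(x) by factoring powers of 11 out of the numerator and denominator: v_11(15/688127) = -4. Step 2 — apply |x|_p = p^{-v_p(x)} = 11^{4} = 14641.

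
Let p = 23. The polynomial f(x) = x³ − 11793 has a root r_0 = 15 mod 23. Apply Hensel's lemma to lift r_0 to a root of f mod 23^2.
r_1 = 406 (mod 529)

Hensel: r_{i+1} = r_i − f(r_i)/f′(r_i) mod 23^{i+2}, where f′(x) = 3x². Iterate:
  r_0 = 15 (mod 23)
  r_1 = 406 (mod 529)
Final: r = 406 with f(r) ≡ 0 mod 23^2.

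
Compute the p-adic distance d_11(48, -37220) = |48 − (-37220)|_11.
d_11(48, -37220) = 1/1331

Step 1 — x − y = 48 − (-37220) = 37268. Step 2 — v_11(37268) = 3 (factor: 37268 = (11^3 · 28); the sign does not affect v_p). Step 3 — |x − y|_11 = 11^{-3} = 1/1331.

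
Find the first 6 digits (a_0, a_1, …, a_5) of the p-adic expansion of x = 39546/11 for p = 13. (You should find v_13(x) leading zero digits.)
(a_0, …, a_5) = (0, 0, 0, 4, 1, 7)

v_13(39546/11) = 3, so a_0 = ... = a_2 = 0. Factor out: x = 13^3 · u with u = 18/11 a unit in ℤ_13. Expand u iteratively via a_{v+i} = u_i mod 13, u_{i+1} = (u_i − a_{v+i})/13:
  u_0 = 18/11;  a_3 = 4;  u_1 = (u_0 − 4)/13 = -2/11
  u_1 = -2/11;  a_4 = 1;  u_2 = (u_1 − 1)/13 = -1/11
  u_2 = -1/11;  a_5 = 7;  u_3 = (u_2 − 7)/13 = -6/11
Digits: (0, 0, 0, 4, 1, 7).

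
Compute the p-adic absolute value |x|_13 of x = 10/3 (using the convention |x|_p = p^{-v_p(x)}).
|10/3|_13 = 1

Step 1 — compute v_13(x) by factoring powers of 13 out of the numerator and denominator: v_13(10/3) = 0. Step 2 — apply |x|_p = p^{-v_p(x)} = 13^{0} = 1.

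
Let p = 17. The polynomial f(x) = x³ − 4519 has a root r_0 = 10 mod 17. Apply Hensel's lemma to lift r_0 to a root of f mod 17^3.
r_2 = 3036 (mod 4913)

Hensel: r_{i+1} = r_i − f(r_i)/f′(r_i) mod 17^{i+2}, where f′(x) = 3x². Iterate:
  r_0 = 10 (mod 17)
  r_1 = 146 (mod 289)
  r_2 = 3036 (mod 4913)
Final: r = 3036 with f(r) ≡ 0 mod 17^3.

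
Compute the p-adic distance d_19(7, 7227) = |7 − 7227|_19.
d_19(7, 7227) = 1/361

Step 1 — x − y = 7 − 7227 = -7220. Step 2 — v_19(-7220) = 2 (factor: -7220 = −(19^2 · 20); the sign does not affect v_p). Step 3 — |x − y|_19 = 19^{-2} = 1/361.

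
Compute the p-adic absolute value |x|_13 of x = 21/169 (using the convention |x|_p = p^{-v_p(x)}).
|21/169|_13 = 169

Step 1 — compute v_13(x) by factoring powers of 13 out of the numerator and denominator: v_13(21/169) = -2. Step 2 — apply |x|_p = p^{-v_p(x)} = 13^{2} = 169.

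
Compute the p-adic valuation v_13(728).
v_13(728) = 1

v_13(n) is the largest exponent k such that 13^k divides n. Factor out: 728 = 13^1 · 56. (Sign doesn't affect v_p.) So v_13(728) = 1.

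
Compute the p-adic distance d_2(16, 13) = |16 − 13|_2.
d_2(16, 13) = 1

Step 1 — x − y = 16 − 13 = 3. Step 2 — v_2(3) = 0 (factor: 3 = (2^0 · 3); the sign does not affect v_p). Step 3 — |x − y|_2 = 2^{0} = 1.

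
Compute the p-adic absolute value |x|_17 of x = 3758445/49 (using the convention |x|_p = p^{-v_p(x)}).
|3758445/49|_17 = 1/83521

Step 1 — compute v_17(x) by factoring powers of 17 out of the numerator and denominator: v_17(3758445/49) = 4. Step 2 — apply |x|_p = p^{-v_p(x)} = 17^{-4} = 1/83521.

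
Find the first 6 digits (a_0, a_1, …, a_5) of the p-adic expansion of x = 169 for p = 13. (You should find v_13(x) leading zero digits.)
(a_0, …, a_5) = (0, 0, 1, 0, 0, 0)

v_13(169) = 2, so a_0 = ... = a_1 = 0. Factor out: x = 13^2 · u with u = 1 a unit in ℤ_13. Expand u iteratively via a_{v+i} = u_i mod 13, u_{i+1} = (u_i − a_{v+i})/13:
  u_0 = 1;  a_2 = 1;  u_1 = (u_0 − 1)/13 = 0
  u_1 = 0;  a_3 = 0;  u_2 = (u_1 − 0)/13 = 0
  u_2 = 0;  a_4 = 0;  u_3 = (u_2 − 0)/13 = 0
  u_3 = 0;  a_5 = 0;  u_4 = (u_3 − 0)/13 = 0
Digits: (0, 0, 1, 0, 0, 0).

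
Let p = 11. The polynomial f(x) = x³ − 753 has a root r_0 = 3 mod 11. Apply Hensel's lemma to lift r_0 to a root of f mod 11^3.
r_2 = 1213 (mod 1331)

Hensel: r_{i+1} = r_i − f(r_i)/f′(r_i) mod 11^{i+2}, where f′(x) = 3x². Iterate:
  r_0 = 3 (mod 11)
  r_1 = 3 (mod 121)
  r_2 = 1213 (mod 1331)
Final: r = 1213 with f(r) ≡ 0 mod 11^3.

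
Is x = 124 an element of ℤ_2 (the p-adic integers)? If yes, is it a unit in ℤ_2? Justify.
x ∈ ℤ_2 but not a unit; v_2(x) = 2 > 0

ℤ_2 = {x ∈ ℚ_2 : v_2(x) ≥ 0} and ℤ_2^× = {x ∈ ℤ_2 : v_2(x) = 0}. Here v_2(124) = v_2(num) − v_2(den) = 2; compare against these criteria.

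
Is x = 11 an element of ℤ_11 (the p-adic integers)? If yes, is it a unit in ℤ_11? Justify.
x ∈ ℤ_11 but not a unit; v_11(x) = 1 > 0

ℤ_11 = {x ∈ ℚ_11 : v_11(x) ≥ 0} and ℤ_11^× = {x ∈ ℤ_11 : v_11(x) = 0}. Here v_11(11) = v_11(num) − v_11(den) = 1; compare against these criteria.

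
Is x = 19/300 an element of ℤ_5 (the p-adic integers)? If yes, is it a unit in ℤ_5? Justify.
x ∉ ℤ_5 (v_5(x) = -2 < 0)

ℤ_5 = {x ∈ ℚ_5 : v_5(x) ≥ 0} and ℤ_5^× = {x ∈ ℤ_5 : v_5(x) = 0}. Here v_5(19/300) = v_5(num) − v_5(den) = -2; compare against these criteria.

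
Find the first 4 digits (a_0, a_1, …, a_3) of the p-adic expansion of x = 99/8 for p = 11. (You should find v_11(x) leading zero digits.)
(a_0, …, a_3) = (0, 8, 9, 6)

v_11(99/8) = 1, so a_0 = ... = a_0 = 0. Factor out: x = 11^1 · u with u = 9/8 a unit in ℤ_11. Expand u iteratively via a_{v+i} = u_i mod 11, u_{i+1} = (u_i − a_{v+i})/11:
  u_0 = 9/8;  a_1 = 8;  u_1 = (u_0 − 8)/11 = -5/8
  u_1 = -5/8;  a_2 = 9;  u_2 = (u_1 − 9)/11 = -7/8
  u_2 = -7/8;  a_3 = 6;  u_3 = (u_2 − 6)/11 = -5/8
Digits: (0, 8, 9, 6).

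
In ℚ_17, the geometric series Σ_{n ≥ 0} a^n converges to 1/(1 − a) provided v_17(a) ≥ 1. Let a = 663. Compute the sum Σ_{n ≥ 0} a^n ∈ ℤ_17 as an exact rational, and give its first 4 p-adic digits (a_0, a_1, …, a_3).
Σ a^n = 1/(1 − a) = -1/662;  first 4 digits = (1, 5, 10, 10)

v_17(a) = 1 ≥ 1, so the series converges in ℤ_17 to 1/(1 − a) = 1/(1 − 663) = -1/662. Expand this rational in ℤ_17: compute digits iteratively via d_i = x_i mod 17, x_{i+1} = (x_i − d_i)/17. The first 4 digits are (1, 5, 10, 10).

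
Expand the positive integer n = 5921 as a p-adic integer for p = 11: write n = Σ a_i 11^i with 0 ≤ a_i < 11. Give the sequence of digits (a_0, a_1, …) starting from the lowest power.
(a_0, a_1, …) = (3, 10, 4, 4)

Repeated division by 11 gives the digits low-to-high: 5921 = 3 + 10·11^1 + 4·11^2 + 4·11^3. Digit sequence: (3, 10, 4, 4).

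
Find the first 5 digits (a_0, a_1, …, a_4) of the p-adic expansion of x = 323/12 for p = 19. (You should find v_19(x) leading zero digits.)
(a_0, …, a_4) = (0, 3, 11, 1, 11)

v_19(323/12) = 1, so a_0 = ... = a_0 = 0. Factor out: x = 19^1 · u with u = 17/12 a unit in ℤ_19. Expand u iteratively via a_{v+i} = u_i mod 19, u_{i+1} = (u_i − a_{v+i})/19:
  u_0 = 17/12;  a_1 = 3;  u_1 = (u_0 − 3)/19 = -1/12
  u_1 = -1/12;  a_2 = 11;  u_2 = (u_1 − 11)/19 = -7/12
  u_2 = -7/12;  a_3 = 1;  u_3 = (u_2 − 1)/19 = -1/12
  u_3 = -1/12;  a_4 = 11;  u_4 = (u_3 − 11)/19 = -7/12
Digits: (0, 3, 11, 1, 11).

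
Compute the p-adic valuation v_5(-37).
v_5(-37) = 0

v_5(n) is the largest exponent k such that 5^k divides n. Factor out: -37 = -5^0 · 37. (Sign doesn't affect v_p.) So v_5(-37) = 0.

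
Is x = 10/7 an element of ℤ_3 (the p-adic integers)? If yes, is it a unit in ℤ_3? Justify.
x ∈ ℤ_3^× (unit); v_3(x) = 0

ℤ_3 = {x ∈ ℚ_3 : v_3(x) ≥ 0} and ℤ_3^× = {x ∈ ℤ_3 : v_3(x) = 0}. Here v_3(10/7) = v_3(num) − v_3(den) = 0; compare against these criteria.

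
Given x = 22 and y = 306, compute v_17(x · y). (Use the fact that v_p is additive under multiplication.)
v_17(6732) = 1

v_p(x) = 0 (factor: 22 = 17^0 · 22); v_p(y) = 1 (factor: 306 = 17^1 · 18). Additivity: v_p(xy) = v_p(x) + v_p(y) = 0 + 1 = 1. (Direct check: xy = 6732 = 17^1 · (396).)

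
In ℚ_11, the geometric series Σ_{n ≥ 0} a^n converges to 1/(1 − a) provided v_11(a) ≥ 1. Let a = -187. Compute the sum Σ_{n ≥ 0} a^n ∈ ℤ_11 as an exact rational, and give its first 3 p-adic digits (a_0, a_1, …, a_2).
Σ a^n = 1/(1 − a) = 1/188;  first 3 digits = (1, 5, 1)

v_11(a) = 1 ≥ 1, so the series converges in ℤ_11 to 1/(1 − a) = 1/(1 − (-187)) = 1/188. Expand this rational in ℤ_11: compute digits iteratively via d_i = x_i mod 11, x_{i+1} = (x_i − d_i)/11. The first 3 digits are (1, 5, 1).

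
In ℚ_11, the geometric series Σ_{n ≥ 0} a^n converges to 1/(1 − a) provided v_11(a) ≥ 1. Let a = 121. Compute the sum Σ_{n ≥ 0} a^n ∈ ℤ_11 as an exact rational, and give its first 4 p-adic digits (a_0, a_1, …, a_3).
Σ a^n = 1/(1 − a) = -1/120;  first 4 digits = (1, 0, 1, 0)

v_11(a) = 2 ≥ 1, so the series converges in ℤ_11 to 1/(1 − a) = 1/(1 − 121) = -1/120. Expand this rational in ℤ_11: compute digits iteratively via d_i = x_i mod 11, x_{i+1} = (x_i − d_i)/11. The first 4 digits are (1, 0, 1, 0).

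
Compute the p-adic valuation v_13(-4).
v_13(-4) = 0

v_13(n) is the largest exponent k such that 13^k divides n. Factor out: -4 = -13^0 · 4. (Sign doesn't affect v_p.) So v_13(-4) = 0.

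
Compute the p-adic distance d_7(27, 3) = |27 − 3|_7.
d_7(27, 3) = 1

Step 1 — x − y = 27 − 3 = 24. Step 2 — v_7(24) = 0 (factor: 24 = (7^0 · 24); the sign does not affect v_p). Step 3 — |x − y|_7 = 7^{0} = 1.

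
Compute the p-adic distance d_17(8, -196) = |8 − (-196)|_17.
d_17(8, -196) = 1/17

Step 1 — x − y = 8 − (-196) = 204. Step 2 — v_17(204) = 1 (factor: 204 = (17^1 · 12); the sign does not affect v_p). Step 3 — |x − y|_17 = 17^{-1} = 1/17.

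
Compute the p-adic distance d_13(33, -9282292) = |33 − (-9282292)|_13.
d_13(33, -9282292) = 1/371293

Step 1 — x − y = 33 − (-9282292) = 9282325. Step 2 — v_13(9282325) = 5 (factor: 9282325 = (13^5 · 25); the sign does not affect v_p). Step 3 — |x − y|_13 = 13^{-5} = 1/371293.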